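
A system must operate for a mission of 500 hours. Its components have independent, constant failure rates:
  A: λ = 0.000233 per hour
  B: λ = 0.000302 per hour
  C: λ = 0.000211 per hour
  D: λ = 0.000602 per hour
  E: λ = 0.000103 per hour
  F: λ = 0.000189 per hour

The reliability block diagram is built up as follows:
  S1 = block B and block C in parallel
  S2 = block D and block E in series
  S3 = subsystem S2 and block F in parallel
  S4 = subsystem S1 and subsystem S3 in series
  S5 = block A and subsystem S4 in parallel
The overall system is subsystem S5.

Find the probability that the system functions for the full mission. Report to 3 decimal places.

R(A) = exp(−0.000233 × 500) = 0.89003
R(B) = exp(−0.000302 × 500) = 0.85985
R(C) = exp(−0.000211 × 500) = 0.89987
R(D) = exp(−0.000602 × 500) = 0.74008
R(E) = exp(−0.000103 × 500) = 0.94980
R(F) = exp(−0.000189 × 500) = 0.90983
Parallel (B and C): 1 − (1 − 0.85985)(1 − 0.89987) = 0.98597
Series (D and E): 0.74008 × 0.94980 = 0.70293
Parallel ([0.70293] and F): 1 − (1 − 0.70293)(1 − 0.90983) = 0.97321
Series ([0.98597] and [0.97321]): 0.98597 × 0.97321 = 0.95956
Parallel (A and [0.95956]): 1 − (1 − 0.89003)(1 − 0.95956) = 0.996

0.996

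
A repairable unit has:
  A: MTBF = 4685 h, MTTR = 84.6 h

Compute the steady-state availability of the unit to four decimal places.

0.9823

A(A) = MTBF/(MTBF+MTTR) = 4685/(4685+84.6) = 0.9823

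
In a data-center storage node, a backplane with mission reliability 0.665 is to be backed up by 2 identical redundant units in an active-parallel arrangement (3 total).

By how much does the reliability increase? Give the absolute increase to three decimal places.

R_before = 0.665
R_after = 1 − (1 − 0.665)^3 = 0.962
ΔR = 0.962 − 0.665 = 0.297

0.297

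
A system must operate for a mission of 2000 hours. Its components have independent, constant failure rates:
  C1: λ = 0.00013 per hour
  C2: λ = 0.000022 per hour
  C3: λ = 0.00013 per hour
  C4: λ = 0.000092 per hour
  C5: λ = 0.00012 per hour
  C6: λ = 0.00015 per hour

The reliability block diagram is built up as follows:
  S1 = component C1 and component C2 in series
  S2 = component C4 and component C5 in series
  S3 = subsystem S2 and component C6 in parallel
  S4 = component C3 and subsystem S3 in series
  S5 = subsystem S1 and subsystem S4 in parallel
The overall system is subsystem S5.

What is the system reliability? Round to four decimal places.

R(C1) = exp(−0.00013 × 2000) = 0.771052
R(C2) = exp(−0.000022 × 2000) = 0.956954
R(C3) = exp(−0.00013 × 2000) = 0.771052
R(C4) = exp(−0.000092 × 2000) = 0.831936
R(C5) = exp(−0.00012 × 2000) = 0.786628
R(C6) = exp(−0.00015 × 2000) = 0.740818
Series (C1 and C2): 0.771052 × 0.956954 = 0.737861
Series (C4 and C5): 0.831936 × 0.786628 = 0.654424
Parallel ([0.654424] and C6): 1 − (1 − 0.654424)(1 − 0.740818) = 0.910433
Series (C3 and [0.910433]): 0.771052 × 0.910433 = 0.701991
Parallel ([0.737861] and [0.701991]): 1 − (1 − 0.737861)(1 − 0.701991) = 0.9219

0.9219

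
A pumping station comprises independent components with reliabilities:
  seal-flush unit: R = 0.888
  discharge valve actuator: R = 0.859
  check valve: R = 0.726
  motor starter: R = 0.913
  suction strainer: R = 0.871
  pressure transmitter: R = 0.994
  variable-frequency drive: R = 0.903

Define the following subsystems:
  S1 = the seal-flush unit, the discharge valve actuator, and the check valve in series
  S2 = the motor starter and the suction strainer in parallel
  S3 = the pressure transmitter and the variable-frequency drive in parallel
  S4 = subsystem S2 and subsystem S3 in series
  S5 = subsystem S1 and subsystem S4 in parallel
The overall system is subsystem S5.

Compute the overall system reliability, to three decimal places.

0.995

Series (seal-flush unit, discharge valve actuator, and check valve): 0.88800 × 0.85900 × 0.72600 = 0.55379
Parallel (motor starter and suction strainer): 1 − (1 − 0.91300)(1 − 0.87100) = 0.98878
Parallel (pressure transmitter and variable-frequency drive): 1 − (1 − 0.99400)(1 − 0.90300) = 0.99942
Series ([0.98878] and [0.99942]): 0.98878 × 0.99942 = 0.98821
Parallel ([0.55379] and [0.98821]): 1 − (1 − 0.55379)(1 − 0.98821) = 0.995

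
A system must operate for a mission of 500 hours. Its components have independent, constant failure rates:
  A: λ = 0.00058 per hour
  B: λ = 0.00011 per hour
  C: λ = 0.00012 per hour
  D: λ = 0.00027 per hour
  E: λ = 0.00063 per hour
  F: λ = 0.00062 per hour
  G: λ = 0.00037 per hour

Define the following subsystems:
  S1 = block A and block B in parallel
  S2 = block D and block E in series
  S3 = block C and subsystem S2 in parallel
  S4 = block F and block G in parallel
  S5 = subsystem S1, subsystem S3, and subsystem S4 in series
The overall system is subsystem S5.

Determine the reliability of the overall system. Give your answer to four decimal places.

0.9222

R(A) = exp(−0.00058 × 500) = 0.748264
R(B) = exp(−0.00011 × 500) = 0.946485
R(C) = exp(−0.00012 × 500) = 0.941765
R(D) = exp(−0.00027 × 500) = 0.873716
R(E) = exp(−0.00063 × 500) = 0.729789
R(F) = exp(−0.00062 × 500) = 0.733447
R(G) = exp(−0.00037 × 500) = 0.831104
Parallel (A and B): 1 − (1 − 0.748264)(1 − 0.946485) = 0.986528
Series (D and E): 0.873716 × 0.729789 = 0.637628
Parallel (C and [0.637628]): 1 − (1 − 0.941765)(1 − 0.637628) = 0.978897
Parallel (F and G): 1 − (1 − 0.733447)(1 − 0.831104) = 0.954980
Series ([0.986528], [0.978897], and [0.954980]): 0.986528 × 0.978897 × 0.954980 = 0.9222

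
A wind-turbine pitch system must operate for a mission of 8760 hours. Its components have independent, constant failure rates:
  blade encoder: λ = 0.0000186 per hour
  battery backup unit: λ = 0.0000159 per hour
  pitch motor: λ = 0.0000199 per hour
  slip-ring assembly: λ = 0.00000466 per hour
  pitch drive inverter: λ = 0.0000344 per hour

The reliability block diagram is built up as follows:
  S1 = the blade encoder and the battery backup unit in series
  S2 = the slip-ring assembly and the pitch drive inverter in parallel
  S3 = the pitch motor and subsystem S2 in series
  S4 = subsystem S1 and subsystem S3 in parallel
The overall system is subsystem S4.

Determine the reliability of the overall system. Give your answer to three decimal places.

R(blade encoder) = exp(−0.0000186 × 8760) = 0.84965
R(battery backup unit) = exp(−0.0000159 × 8760) = 0.86998
R(pitch motor) = exp(−0.0000199 × 8760) = 0.84002
R(slip-ring assembly) = exp(−0.00000466 × 8760) = 0.96000
R(pitch drive inverter) = exp(−0.0000344 × 8760) = 0.73982
Series (blade encoder and battery backup unit): 0.84965 × 0.86998 = 0.73918
Parallel (slip-ring assembly and pitch drive inverter): 1 − (1 − 0.96000)(1 − 0.73982) = 0.98959
Series (pitch motor and [0.98959]): 0.84002 × 0.98959 = 0.83128
Parallel ([0.73918] and [0.83128]): 1 − (1 − 0.73918)(1 − 0.83128) = 0.956

0.956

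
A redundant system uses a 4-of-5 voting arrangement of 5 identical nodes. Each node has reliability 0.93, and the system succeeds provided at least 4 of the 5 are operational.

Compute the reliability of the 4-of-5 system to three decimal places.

0.958

R = Σ_{i=4}^{5} C(5,i) p^i (1−p)^{5−i} with p = 0.93
C(5,4)·0.93^4·0.07^1 = 0.26182
C(5,5)·0.93^5·0.07^0 = 0.69569
Sum = 0.958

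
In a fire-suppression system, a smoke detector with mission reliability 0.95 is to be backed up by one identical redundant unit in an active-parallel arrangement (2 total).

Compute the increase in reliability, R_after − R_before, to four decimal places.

R_before = 0.95
R_after = 1 − (1 − 0.95)^2 = 0.9975
ΔR = 0.9975 − 0.95 = 0.0475

0.0475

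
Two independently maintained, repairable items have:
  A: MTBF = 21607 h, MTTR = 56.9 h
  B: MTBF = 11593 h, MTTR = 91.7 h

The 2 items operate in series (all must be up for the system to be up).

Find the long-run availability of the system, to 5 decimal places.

A(A) = MTBF/(MTBF+MTTR) = 21607/(21607+56.9) = 0.997374
A(B) = MTBF/(MTBF+MTTR) = 11593/(11593+91.7) = 0.992152
Series availability: 0.997374 × 0.992152 = 0.98955

0.98955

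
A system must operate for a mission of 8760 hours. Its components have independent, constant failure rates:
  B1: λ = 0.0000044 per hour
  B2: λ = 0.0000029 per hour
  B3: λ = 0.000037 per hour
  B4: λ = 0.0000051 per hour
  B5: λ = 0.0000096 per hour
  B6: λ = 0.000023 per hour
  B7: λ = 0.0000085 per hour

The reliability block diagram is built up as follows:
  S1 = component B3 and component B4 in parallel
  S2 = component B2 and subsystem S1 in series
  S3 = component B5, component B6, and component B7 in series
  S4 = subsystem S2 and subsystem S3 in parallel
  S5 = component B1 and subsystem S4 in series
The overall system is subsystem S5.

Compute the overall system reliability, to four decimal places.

0.9515

R(B1) = exp(−0.0000044 × 8760) = 0.962189
R(B2) = exp(−0.0000029 × 8760) = 0.974916
R(B3) = exp(−0.000037 × 8760) = 0.723163
R(B4) = exp(−0.0000051 × 8760) = 0.956307
R(B5) = exp(−0.0000096 × 8760) = 0.919343
R(B6) = exp(−0.000023 × 8760) = 0.817520
R(B7) = exp(−0.0000085 × 8760) = 0.928245
Parallel (B3 and B4): 1 − (1 − 0.723163)(1 − 0.956307) = 0.987904
Series (B2 and [0.987904]): 0.974916 × 0.987904 = 0.963123
Series (B5, B6, and B7): 0.919343 × 0.817520 × 0.928245 = 0.697652
Parallel ([0.963123] and [0.697652]): 1 − (1 − 0.963123)(1 − 0.697652) = 0.988850
Series (B1 and [0.988850]): 0.962189 × 0.988850 = 0.9515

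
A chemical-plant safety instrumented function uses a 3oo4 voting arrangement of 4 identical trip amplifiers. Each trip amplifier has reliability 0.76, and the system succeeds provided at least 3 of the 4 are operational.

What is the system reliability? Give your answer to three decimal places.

0.755

R = Σ_{i=3}^{4} C(4,i) p^i (1−p)^{4−i} with p = 0.76
C(4,3)·0.76^3·0.24^1 = 0.42142
C(4,4)·0.76^4·0.24^0 = 0.33362
Sum = 0.755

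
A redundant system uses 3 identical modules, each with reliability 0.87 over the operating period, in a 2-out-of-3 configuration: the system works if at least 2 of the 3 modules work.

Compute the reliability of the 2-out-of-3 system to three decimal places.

R = Σ_{i=2}^{3} C(3,i) p^i (1−p)^{3−i} with p = 0.87
C(3,2)·0.87^2·0.13^1 = 0.29519
C(3,3)·0.87^3·0.13^0 = 0.65850
Sum = 0.954

0.954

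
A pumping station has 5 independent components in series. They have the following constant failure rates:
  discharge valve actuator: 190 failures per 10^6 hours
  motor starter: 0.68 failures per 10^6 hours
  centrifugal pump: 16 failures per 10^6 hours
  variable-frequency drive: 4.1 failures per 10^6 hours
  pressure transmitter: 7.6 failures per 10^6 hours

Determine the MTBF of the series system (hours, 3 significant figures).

4580

Series of exponential components: λ_sys = Σ λ_i
λ_sys = 0.00019 + 0.00000068 + 0.000016 + 0.0000041 + 0.0000076 = 2.1838e-04 /h
MTBF = 1 / λ_sys = 4580 h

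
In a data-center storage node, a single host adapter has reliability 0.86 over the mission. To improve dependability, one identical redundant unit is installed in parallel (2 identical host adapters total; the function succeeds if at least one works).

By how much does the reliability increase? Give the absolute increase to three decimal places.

R_before = 0.86
R_after = 1 − (1 − 0.86)^2 = 0.980
ΔR = 0.980 − 0.86 = 0.120

0.120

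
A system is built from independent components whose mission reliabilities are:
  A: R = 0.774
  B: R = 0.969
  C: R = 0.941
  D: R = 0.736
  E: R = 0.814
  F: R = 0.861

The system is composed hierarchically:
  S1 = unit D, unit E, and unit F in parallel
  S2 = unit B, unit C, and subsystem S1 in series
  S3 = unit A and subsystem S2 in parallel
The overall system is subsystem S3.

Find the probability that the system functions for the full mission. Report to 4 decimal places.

0.9787

Parallel (D, E, and F): 1 − (1 − 0.736000)(1 − 0.814000)(1 − 0.861000) = 0.993175
Series (B, C, and [0.993175]): 0.969000 × 0.941000 × 0.993175 = 0.905606
Parallel (A and [0.905606]): 1 − (1 − 0.774000)(1 − 0.905606) = 0.9787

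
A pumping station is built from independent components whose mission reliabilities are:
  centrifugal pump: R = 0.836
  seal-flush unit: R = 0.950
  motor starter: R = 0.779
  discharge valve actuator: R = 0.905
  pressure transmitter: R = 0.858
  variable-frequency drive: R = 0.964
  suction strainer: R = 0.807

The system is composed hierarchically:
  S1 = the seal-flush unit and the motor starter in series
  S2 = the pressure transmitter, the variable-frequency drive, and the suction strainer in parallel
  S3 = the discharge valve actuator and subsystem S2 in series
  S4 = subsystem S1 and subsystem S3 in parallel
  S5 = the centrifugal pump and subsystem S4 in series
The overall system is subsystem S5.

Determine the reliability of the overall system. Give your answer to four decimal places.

0.8152

Series (seal-flush unit and motor starter): 0.950000 × 0.779000 = 0.740050
Parallel (pressure transmitter, variable-frequency drive, and suction strainer): 1 − (1 − 0.858000)(1 − 0.964000)(1 − 0.807000) = 0.999013
Series (discharge valve actuator and [0.999013]): 0.905000 × 0.999013 = 0.904107
Parallel ([0.740050] and [0.904107]): 1 − (1 − 0.740050)(1 − 0.904107) = 0.975073
Series (centrifugal pump and [0.975073]): 0.836000 × 0.975073 = 0.8152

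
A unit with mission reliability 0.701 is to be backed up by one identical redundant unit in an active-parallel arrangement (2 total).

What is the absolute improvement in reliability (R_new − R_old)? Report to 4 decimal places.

R_before = 0.701
R_after = 1 − (1 − 0.701)^2 = 0.9106
ΔR = 0.9106 − 0.701 = 0.2096

0.2096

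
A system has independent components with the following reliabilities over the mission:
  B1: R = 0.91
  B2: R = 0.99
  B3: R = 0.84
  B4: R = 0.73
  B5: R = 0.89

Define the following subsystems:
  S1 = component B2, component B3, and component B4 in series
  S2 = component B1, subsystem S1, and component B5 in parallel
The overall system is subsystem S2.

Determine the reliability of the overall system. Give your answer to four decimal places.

Series (B2, B3, and B4): 0.990000 × 0.840000 × 0.730000 = 0.607068
Parallel (B1, [0.607068], and B5): 1 − (1 − 0.910000)(1 − 0.607068)(1 − 0.890000) = 0.9961

0.9961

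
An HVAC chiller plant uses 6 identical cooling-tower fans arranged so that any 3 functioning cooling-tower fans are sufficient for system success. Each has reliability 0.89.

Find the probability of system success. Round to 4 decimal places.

0.9982

R = Σ_{i=3}^{6} C(6,i) p^i (1−p)^{6−i} with p = 0.89
C(6,3)·0.89^3·0.11^3 = 0.018766
C(6,4)·0.89^4·0.11^2 = 0.113877
C(6,5)·0.89^5·0.11^1 = 0.368548
C(6,6)·0.89^6·0.11^0 = 0.496981
Sum = 0.9982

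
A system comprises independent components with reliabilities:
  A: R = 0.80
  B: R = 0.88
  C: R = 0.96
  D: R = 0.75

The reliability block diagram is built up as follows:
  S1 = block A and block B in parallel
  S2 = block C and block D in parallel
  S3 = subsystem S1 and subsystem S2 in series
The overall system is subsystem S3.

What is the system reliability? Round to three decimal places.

Parallel (A and B): 1 − (1 − 0.80000)(1 − 0.88000) = 0.97600
Parallel (C and D): 1 − (1 − 0.96000)(1 − 0.75000) = 0.99000
Series ([0.97600] and [0.99000]): 0.97600 × 0.99000 = 0.966

0.966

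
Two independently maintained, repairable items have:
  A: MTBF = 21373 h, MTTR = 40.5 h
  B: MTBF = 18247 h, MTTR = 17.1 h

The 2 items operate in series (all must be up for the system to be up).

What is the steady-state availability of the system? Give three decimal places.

0.997

A(A) = MTBF/(MTBF+MTTR) = 21373/(21373+40.5) = 0.998109
A(B) = MTBF/(MTBF+MTTR) = 18247/(18247+17.1) = 0.999064
Series availability: 0.998109 × 0.999064 = 0.997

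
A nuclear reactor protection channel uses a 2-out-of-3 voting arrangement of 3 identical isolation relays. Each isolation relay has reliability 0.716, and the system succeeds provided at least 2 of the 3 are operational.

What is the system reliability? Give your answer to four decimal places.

R = Σ_{i=2}^{3} C(3,i) p^i (1−p)^{3−i} with p = 0.716
C(3,2)·0.716^2·0.284^1 = 0.436783
C(3,3)·0.716^3·0.284^0 = 0.367062
Sum = 0.8038

0.8038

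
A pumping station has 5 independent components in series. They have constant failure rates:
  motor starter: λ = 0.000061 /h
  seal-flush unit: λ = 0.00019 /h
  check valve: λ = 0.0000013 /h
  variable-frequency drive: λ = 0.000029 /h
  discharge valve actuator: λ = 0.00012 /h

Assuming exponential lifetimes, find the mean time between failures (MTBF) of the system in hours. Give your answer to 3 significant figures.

Series of exponential components: λ_sys = Σ λ_i
λ_sys = 0.000061 + 0.00019 + 0.0000013 + 0.000029 + 0.00012 = 4.0130e-04 /h
MTBF = 1 / λ_sys = 2490 h

2490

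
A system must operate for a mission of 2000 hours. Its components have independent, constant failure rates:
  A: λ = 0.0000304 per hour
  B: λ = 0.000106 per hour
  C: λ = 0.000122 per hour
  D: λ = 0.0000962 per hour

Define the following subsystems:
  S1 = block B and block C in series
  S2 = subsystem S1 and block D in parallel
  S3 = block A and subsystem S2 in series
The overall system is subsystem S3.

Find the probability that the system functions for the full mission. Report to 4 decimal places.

R(A) = exp(−0.0000304 × 2000) = 0.941011
R(B) = exp(−0.000106 × 2000) = 0.808965
R(C) = exp(−0.000122 × 2000) = 0.783488
R(D) = exp(−0.0000962 × 2000) = 0.824977
Series (B and C): 0.808965 × 0.783488 = 0.633814
Parallel ([0.633814] and D): 1 − (1 − 0.633814)(1 − 0.824977) = 0.935909
Series (A and [0.935909]): 0.941011 × 0.935909 = 0.8807

0.8807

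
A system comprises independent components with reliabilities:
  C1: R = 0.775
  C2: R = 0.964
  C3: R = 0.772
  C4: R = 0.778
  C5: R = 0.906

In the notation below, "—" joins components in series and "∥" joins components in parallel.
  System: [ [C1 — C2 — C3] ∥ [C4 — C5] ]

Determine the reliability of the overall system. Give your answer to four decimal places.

Series (C1, C2, and C3): 0.775000 × 0.964000 × 0.772000 = 0.576761
Series (C4 and C5): 0.778000 × 0.906000 = 0.704868
Parallel ([0.576761] and [0.704868]): 1 − (1 − 0.576761)(1 − 0.704868) = 0.8751

0.8751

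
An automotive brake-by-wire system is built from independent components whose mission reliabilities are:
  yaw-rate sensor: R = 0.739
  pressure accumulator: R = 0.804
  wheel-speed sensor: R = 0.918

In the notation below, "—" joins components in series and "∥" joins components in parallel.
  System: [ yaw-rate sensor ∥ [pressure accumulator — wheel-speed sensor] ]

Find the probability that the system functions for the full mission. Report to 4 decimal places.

Series (pressure accumulator and wheel-speed sensor): 0.804000 × 0.918000 = 0.738072
Parallel (yaw-rate sensor and [0.738072]): 1 − (1 − 0.739000)(1 − 0.738072) = 0.9316

0.9316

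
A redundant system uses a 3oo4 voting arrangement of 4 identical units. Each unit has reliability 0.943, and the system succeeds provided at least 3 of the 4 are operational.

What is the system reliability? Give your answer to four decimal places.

0.9820

R = Σ_{i=3}^{4} C(4,i) p^i (1−p)^{4−i} with p = 0.943
C(4,3)·0.943^3·0.057^1 = 0.191192
C(4,4)·0.943^4·0.057^0 = 0.790764
Sum = 0.9820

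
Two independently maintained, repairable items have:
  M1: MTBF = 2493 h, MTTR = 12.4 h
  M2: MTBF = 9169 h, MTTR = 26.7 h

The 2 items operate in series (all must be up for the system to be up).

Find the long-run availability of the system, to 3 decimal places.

0.992

A(M1) = MTBF/(MTBF+MTTR) = 2493/(2493+12.4) = 0.995051
A(M2) = MTBF/(MTBF+MTTR) = 9169/(9169+26.7) = 0.997096
Series availability: 0.995051 × 0.997096 = 0.992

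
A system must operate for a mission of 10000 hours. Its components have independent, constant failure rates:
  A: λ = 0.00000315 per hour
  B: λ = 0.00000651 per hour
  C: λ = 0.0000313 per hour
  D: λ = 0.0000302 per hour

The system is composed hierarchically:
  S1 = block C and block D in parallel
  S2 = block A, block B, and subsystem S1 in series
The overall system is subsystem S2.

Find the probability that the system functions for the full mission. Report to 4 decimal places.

R(A) = exp(−0.00000315 × 10000) = 0.968991
R(B) = exp(−0.00000651 × 10000) = 0.936974
R(C) = exp(−0.0000313 × 10000) = 0.731250
R(D) = exp(−0.0000302 × 10000) = 0.739338
Parallel (C and D): 1 − (1 − 0.731250)(1 − 0.739338) = 0.929947
Series (A, B, and [0.929947]): 0.968991 × 0.936974 × 0.929947 = 0.8443

0.8443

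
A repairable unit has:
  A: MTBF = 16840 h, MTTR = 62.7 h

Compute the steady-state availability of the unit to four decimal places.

0.9963

A(A) = MTBF/(MTBF+MTTR) = 16840/(16840+62.7) = 0.9963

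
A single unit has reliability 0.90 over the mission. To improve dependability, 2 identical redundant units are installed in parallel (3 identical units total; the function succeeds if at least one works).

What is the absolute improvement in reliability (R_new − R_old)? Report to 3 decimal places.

0.099

R_before = 0.90
R_after = 1 − (1 − 0.90)^3 = 0.999
ΔR = 0.999 − 0.90 = 0.099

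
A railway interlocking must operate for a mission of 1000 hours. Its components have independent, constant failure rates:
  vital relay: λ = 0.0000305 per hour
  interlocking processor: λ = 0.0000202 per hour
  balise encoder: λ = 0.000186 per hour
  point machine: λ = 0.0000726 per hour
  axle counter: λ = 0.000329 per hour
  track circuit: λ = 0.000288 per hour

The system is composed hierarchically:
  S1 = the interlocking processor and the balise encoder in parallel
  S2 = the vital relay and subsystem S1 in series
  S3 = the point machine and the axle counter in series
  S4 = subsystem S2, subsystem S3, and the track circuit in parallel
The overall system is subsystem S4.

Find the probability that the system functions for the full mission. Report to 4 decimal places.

R(vital relay) = exp(−0.0000305 × 1000) = 0.969960
R(interlocking processor) = exp(−0.0000202 × 1000) = 0.980003
R(balise encoder) = exp(−0.000186 × 1000) = 0.830274
R(point machine) = exp(−0.0000726 × 1000) = 0.929973
R(axle counter) = exp(−0.000329 × 1000) = 0.719643
R(track circuit) = exp(−0.000288 × 1000) = 0.749762
Parallel (interlocking processor and balise encoder): 1 − (1 − 0.980003)(1 − 0.830274) = 0.996606
Series (vital relay and [0.996606]): 0.969960 × 0.996606 = 0.966668
Series (point machine and axle counter): 0.929973 × 0.719643 = 0.669249
Parallel ([0.966668], [0.669249], and track circuit): 1 − (1 − 0.966668)(1 − 0.669249)(1 − 0.749762) = 0.9972

0.9972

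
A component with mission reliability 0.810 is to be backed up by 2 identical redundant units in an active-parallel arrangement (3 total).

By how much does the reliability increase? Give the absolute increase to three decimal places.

R_before = 0.810
R_after = 1 − (1 − 0.810)^3 = 0.993
ΔR = 0.993 − 0.810 = 0.183

0.183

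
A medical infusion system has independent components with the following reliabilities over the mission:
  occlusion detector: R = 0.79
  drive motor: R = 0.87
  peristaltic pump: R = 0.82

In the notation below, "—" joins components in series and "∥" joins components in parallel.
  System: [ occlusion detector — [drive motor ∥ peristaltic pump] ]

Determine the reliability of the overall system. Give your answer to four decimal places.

0.7715

Parallel (drive motor and peristaltic pump): 1 − (1 − 0.870000)(1 − 0.820000) = 0.976600
Series (occlusion detector and [0.976600]): 0.790000 × 0.976600 = 0.7715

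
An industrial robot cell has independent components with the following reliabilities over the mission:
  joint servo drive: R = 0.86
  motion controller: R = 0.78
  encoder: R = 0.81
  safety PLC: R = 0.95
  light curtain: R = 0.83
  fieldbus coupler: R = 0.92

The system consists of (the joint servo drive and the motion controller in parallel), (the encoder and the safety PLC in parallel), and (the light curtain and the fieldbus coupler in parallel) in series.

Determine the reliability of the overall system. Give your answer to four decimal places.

0.9469

Parallel (joint servo drive and motion controller): 1 − (1 − 0.860000)(1 − 0.780000) = 0.969200
Parallel (encoder and safety PLC): 1 − (1 − 0.810000)(1 − 0.950000) = 0.990500
Parallel (light curtain and fieldbus coupler): 1 − (1 − 0.830000)(1 − 0.920000) = 0.986400
Series ([0.969200], [0.990500], and [0.986400]): 0.969200 × 0.990500 × 0.986400 = 0.9469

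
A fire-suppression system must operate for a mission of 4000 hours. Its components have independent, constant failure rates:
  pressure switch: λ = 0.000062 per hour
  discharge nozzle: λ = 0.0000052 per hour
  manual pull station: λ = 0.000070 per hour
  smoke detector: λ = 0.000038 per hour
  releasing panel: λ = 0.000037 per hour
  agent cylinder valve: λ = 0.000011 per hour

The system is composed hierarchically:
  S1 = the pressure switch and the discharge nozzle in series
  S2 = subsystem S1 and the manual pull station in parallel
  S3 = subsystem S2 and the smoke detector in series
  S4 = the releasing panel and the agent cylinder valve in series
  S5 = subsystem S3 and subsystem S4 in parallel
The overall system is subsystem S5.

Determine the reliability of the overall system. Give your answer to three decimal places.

0.967

R(pressure switch) = exp(−0.000062 × 4000) = 0.78036
R(discharge nozzle) = exp(−0.0000052 × 4000) = 0.97941
R(manual pull station) = exp(−0.000070 × 4000) = 0.75578
R(smoke detector) = exp(−0.000038 × 4000) = 0.85899
R(releasing panel) = exp(−0.000037 × 4000) = 0.86243
R(agent cylinder valve) = exp(−0.000011 × 4000) = 0.95695
Series (pressure switch and discharge nozzle): 0.78036 × 0.97941 = 0.76429
Parallel ([0.76429] and manual pull station): 1 − (1 − 0.76429)(1 − 0.75578) = 0.94243
Series ([0.94243] and smoke detector): 0.94243 × 0.85899 = 0.80954
Series (releasing panel and agent cylinder valve): 0.86243 × 0.95695 = 0.82530
Parallel ([0.80954] and [0.82530]): 1 − (1 − 0.80954)(1 − 0.82530) = 0.967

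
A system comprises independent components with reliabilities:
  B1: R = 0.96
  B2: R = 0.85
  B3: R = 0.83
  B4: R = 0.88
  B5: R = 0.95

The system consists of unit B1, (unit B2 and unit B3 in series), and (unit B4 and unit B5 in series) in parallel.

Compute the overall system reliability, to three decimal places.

Series (B2 and B3): 0.85000 × 0.83000 = 0.70550
Series (B4 and B5): 0.88000 × 0.95000 = 0.83600
Parallel (B1, [0.70550], and [0.83600]): 1 − (1 − 0.96000)(1 − 0.70550)(1 − 0.83600) = 0.998

0.998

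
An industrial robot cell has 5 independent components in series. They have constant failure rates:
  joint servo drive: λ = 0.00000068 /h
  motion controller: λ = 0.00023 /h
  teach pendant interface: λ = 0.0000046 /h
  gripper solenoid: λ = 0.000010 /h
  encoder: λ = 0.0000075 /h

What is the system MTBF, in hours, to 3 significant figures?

Series of exponential components: λ_sys = Σ λ_i
λ_sys = 0.00000068 + 0.00023 + 0.0000046 + 0.000010 + 0.0000075 = 2.5278e-04 /h
MTBF = 1 / λ_sys = 3960 h

3960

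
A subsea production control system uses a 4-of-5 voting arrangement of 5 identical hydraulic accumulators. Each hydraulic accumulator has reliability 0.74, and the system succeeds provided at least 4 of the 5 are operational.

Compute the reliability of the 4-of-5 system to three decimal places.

0.612

R = Σ_{i=4}^{5} C(5,i) p^i (1−p)^{5−i} with p = 0.74
C(5,4)·0.74^4·0.26^1 = 0.38983
C(5,5)·0.74^5·0.26^0 = 0.22190
Sum = 0.612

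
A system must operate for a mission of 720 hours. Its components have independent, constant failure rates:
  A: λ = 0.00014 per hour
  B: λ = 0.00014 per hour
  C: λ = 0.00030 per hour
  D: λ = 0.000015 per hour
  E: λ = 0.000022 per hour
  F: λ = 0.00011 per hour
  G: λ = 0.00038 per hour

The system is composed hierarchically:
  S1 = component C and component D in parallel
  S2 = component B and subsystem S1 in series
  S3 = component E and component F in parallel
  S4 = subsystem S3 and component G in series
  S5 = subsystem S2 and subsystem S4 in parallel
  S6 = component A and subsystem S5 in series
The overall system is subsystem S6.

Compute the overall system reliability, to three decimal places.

R(A) = exp(−0.00014 × 720) = 0.90411
R(B) = exp(−0.00014 × 720) = 0.90411
R(C) = exp(−0.00030 × 720) = 0.80574
R(D) = exp(−0.000015 × 720) = 0.98926
R(E) = exp(−0.000022 × 720) = 0.98428
R(F) = exp(−0.00011 × 720) = 0.92386
R(G) = exp(−0.00038 × 720) = 0.76064
Parallel (C and D): 1 − (1 − 0.80574)(1 − 0.98926) = 0.99791
Series (B and [0.99791]): 0.90411 × 0.99791 = 0.90222
Parallel (E and F): 1 − (1 − 0.98428)(1 − 0.92386) = 0.99880
Series ([0.99880] and G): 0.99880 × 0.76064 = 0.75973
Parallel ([0.90222] and [0.75973]): 1 − (1 − 0.90222)(1 − 0.75973) = 0.97651
Series (A and [0.97651]): 0.90411 × 0.97651 = 0.883

0.883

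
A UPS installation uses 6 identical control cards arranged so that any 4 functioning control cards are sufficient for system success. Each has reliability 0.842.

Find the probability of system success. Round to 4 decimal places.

0.9458

R = Σ_{i=4}^{6} C(6,i) p^i (1−p)^{6−i} with p = 0.842
C(6,4)·0.842^4·0.158^2 = 0.188215
C(6,5)·0.842^5·0.158^1 = 0.401207
C(6,6)·0.842^6·0.158^0 = 0.356347
Sum = 0.9458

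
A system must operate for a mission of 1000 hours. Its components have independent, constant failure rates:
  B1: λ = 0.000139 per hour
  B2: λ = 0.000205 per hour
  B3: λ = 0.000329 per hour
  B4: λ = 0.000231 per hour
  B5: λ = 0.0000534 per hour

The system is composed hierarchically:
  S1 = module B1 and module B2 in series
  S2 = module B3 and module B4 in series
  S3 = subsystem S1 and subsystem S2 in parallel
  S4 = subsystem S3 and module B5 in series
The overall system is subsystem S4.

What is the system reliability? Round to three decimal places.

R(B1) = exp(−0.000139 × 1000) = 0.87023
R(B2) = exp(−0.000205 × 1000) = 0.81465
R(B3) = exp(−0.000329 × 1000) = 0.71964
R(B4) = exp(−0.000231 × 1000) = 0.79374
R(B5) = exp(−0.0000534 × 1000) = 0.94800
Series (B1 and B2): 0.87023 × 0.81465 = 0.70893
Series (B3 and B4): 0.71964 × 0.79374 = 0.57121
Parallel ([0.70893] and [0.57121]): 1 − (1 − 0.70893)(1 − 0.57121) = 0.87519
Series ([0.87519] and B5): 0.87519 × 0.94800 = 0.830

0.830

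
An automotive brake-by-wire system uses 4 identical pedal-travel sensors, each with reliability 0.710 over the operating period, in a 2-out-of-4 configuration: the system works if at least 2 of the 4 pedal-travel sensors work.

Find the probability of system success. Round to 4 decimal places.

0.9237

R = Σ_{i=2}^{4} C(4,i) p^i (1−p)^{4−i} with p = 0.710
C(4,2)·0.710^2·0.290^2 = 0.254369
C(4,3)·0.710^3·0.290^1 = 0.415177
C(4,4)·0.710^4·0.290^0 = 0.254117
Sum = 0.9237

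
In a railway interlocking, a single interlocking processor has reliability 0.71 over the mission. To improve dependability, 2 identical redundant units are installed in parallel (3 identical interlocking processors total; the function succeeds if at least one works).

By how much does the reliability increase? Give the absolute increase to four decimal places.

R_before = 0.71
R_after = 1 − (1 − 0.71)^3 = 0.9756
ΔR = 0.9756 − 0.71 = 0.2656

0.2656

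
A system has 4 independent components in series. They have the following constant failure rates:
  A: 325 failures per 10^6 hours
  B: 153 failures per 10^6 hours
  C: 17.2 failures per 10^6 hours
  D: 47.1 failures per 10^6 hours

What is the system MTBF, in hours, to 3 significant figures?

Series of exponential components: λ_sys = Σ λ_i
λ_sys = 0.000325 + 0.000153 + 0.0000172 + 0.0000471 = 5.4230e-04 /h
MTBF = 1 / λ_sys = 1840 h

1840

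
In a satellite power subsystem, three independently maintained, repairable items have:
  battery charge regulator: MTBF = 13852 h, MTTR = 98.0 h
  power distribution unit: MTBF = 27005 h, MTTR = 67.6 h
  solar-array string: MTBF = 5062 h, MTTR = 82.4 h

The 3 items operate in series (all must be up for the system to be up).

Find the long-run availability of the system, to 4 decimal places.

0.9746

A(battery charge regulator) = MTBF/(MTBF+MTTR) = 13852/(13852+98.0) = 0.992975
A(power distribution unit) = MTBF/(MTBF+MTTR) = 27005/(27005+67.6) = 0.997503
A(solar-array string) = MTBF/(MTBF+MTTR) = 5062/(5062+82.4) = 0.983983
Series availability: 0.992975 × 0.997503 × 0.983983 = 0.9746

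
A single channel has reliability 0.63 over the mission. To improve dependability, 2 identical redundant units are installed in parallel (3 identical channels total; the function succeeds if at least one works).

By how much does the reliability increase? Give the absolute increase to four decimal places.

R_before = 0.63
R_after = 1 − (1 − 0.63)^3 = 0.9493
ΔR = 0.9493 − 0.63 = 0.3193

0.3193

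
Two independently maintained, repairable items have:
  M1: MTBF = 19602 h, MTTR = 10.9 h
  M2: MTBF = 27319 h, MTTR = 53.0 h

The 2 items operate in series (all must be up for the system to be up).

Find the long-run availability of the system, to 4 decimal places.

A(M1) = MTBF/(MTBF+MTTR) = 19602/(19602+10.9) = 0.999444
A(M2) = MTBF/(MTBF+MTTR) = 27319/(27319+53.0) = 0.998064
Series availability: 0.999444 × 0.998064 = 0.9975

0.9975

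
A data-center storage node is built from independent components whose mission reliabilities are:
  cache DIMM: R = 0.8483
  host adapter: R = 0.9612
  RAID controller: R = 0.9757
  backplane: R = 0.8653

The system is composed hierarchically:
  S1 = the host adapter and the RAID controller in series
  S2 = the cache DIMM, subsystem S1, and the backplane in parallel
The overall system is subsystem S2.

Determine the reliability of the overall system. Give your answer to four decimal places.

0.9987

Series (host adapter and RAID controller): 0.961200 × 0.975700 = 0.937843
Parallel (cache DIMM, [0.937843], and backplane): 1 − (1 − 0.848300)(1 − 0.937843)(1 − 0.865300) = 0.9987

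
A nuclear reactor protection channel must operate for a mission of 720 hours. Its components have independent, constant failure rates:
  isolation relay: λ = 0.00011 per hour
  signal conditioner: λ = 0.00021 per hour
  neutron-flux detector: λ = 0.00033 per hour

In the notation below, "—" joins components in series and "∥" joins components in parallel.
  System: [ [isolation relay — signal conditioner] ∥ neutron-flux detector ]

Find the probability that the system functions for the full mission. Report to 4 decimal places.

R(isolation relay) = exp(−0.00011 × 720) = 0.923855
R(signal conditioner) = exp(−0.00021 × 720) = 0.859676
R(neutron-flux detector) = exp(−0.00033 × 720) = 0.788518
Series (isolation relay and signal conditioner): 0.923855 × 0.859676 = 0.794216
Parallel ([0.794216] and neutron-flux detector): 1 − (1 − 0.794216)(1 − 0.788518) = 0.9565

0.9565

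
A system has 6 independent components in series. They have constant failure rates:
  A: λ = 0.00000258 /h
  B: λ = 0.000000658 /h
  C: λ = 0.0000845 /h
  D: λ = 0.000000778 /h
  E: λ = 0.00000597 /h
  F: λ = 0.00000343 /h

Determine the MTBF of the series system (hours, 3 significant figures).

10200

Series of exponential components: λ_sys = Σ λ_i
λ_sys = 0.00000258 + 0.000000658 + 0.0000845 + 0.000000778 + 0.00000597 + 0.00000343 = 9.7916e-05 /h
MTBF = 1 / λ_sys = 10200 h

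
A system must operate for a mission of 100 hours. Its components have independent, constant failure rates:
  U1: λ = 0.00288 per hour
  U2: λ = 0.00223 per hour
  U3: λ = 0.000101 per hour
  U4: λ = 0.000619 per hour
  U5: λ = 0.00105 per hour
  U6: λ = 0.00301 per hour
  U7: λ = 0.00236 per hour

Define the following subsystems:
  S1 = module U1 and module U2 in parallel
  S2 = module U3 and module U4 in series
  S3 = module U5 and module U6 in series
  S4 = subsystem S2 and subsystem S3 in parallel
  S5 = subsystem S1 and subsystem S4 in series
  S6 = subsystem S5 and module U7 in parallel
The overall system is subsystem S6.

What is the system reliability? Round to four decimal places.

0.9849

R(U1) = exp(−0.00288 × 100) = 0.749762
R(U2) = exp(−0.00223 × 100) = 0.800115
R(U3) = exp(−0.000101 × 100) = 0.989951
R(U4) = exp(−0.000619 × 100) = 0.939977
R(U5) = exp(−0.00105 × 100) = 0.900325
R(U6) = exp(−0.00301 × 100) = 0.740078
R(U7) = exp(−0.00236 × 100) = 0.789781
Parallel (U1 and U2): 1 − (1 − 0.749762)(1 − 0.800115) = 0.949981
Series (U3 and U4): 0.989951 × 0.939977 = 0.930531
Series (U5 and U6): 0.900325 × 0.740078 = 0.666311
Parallel ([0.930531] and [0.666311]): 1 − (1 − 0.930531)(1 − 0.666311) = 0.976819
Series ([0.949981] and [0.976819]): 0.949981 × 0.976819 = 0.927959
Parallel ([0.927959] and U7): 1 − (1 − 0.927959)(1 − 0.789781) = 0.9849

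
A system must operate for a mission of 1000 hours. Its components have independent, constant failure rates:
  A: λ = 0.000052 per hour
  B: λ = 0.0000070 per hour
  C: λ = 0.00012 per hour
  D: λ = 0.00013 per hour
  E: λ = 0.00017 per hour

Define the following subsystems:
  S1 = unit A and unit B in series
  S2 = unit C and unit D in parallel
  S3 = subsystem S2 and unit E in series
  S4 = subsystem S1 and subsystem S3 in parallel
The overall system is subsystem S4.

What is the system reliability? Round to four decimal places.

R(A) = exp(−0.000052 × 1000) = 0.949329
R(B) = exp(−0.0000070 × 1000) = 0.993024
R(C) = exp(−0.00012 × 1000) = 0.886920
R(D) = exp(−0.00013 × 1000) = 0.878095
R(E) = exp(−0.00017 × 1000) = 0.843665
Series (A and B): 0.949329 × 0.993024 = 0.942706
Parallel (C and D): 1 − (1 − 0.886920)(1 − 0.878095) = 0.986215
Series ([0.986215] and E): 0.986215 × 0.843665 = 0.832035
Parallel ([0.942706] and [0.832035]): 1 − (1 − 0.942706)(1 − 0.832035) = 0.9904

0.9904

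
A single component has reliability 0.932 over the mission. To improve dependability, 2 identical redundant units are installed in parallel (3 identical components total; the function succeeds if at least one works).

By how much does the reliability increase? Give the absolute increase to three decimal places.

0.068

R_before = 0.932
R_after = 1 − (1 − 0.932)^3 = 1.000
ΔR = 1.000 − 0.932 = 0.068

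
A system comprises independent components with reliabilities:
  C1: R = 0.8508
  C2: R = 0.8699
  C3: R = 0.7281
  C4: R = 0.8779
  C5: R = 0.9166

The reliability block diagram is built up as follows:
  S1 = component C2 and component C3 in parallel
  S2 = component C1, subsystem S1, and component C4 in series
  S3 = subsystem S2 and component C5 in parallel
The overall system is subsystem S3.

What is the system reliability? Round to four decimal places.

Parallel (C2 and C3): 1 − (1 − 0.869900)(1 − 0.728100) = 0.964626
Series (C1, [0.964626], and C4): 0.850800 × 0.964626 × 0.877900 = 0.720496
Parallel ([0.720496] and C5): 1 − (1 − 0.720496)(1 − 0.916600) = 0.9767

0.9767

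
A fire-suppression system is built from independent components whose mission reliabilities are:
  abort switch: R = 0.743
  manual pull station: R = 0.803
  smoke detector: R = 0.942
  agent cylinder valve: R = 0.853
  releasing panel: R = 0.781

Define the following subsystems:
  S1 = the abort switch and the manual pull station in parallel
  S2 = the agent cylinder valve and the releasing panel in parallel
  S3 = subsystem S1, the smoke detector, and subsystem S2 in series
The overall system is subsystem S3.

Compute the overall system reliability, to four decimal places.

0.8655

Parallel (abort switch and manual pull station): 1 − (1 − 0.743000)(1 − 0.803000) = 0.949371
Parallel (agent cylinder valve and releasing panel): 1 − (1 − 0.853000)(1 − 0.781000) = 0.967807
Series ([0.949371], smoke detector, and [0.967807]): 0.949371 × 0.942000 × 0.967807 = 0.8655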